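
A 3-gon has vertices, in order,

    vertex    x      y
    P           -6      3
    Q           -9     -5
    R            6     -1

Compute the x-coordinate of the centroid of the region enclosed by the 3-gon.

Apply the shoelace formula. First the cross-terms c_i = x_i·y_{i+1} − x_{i+1}·y_i:
  57, 39, 12  ⇒  2A = 108, A = 54.
Then Σ (x_i + x_{i+1})·c_i = -972, so x̄ = -972 / (6·54) = -3.

-3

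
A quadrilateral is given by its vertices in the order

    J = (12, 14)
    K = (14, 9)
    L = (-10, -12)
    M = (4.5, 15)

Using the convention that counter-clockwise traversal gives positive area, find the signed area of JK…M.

-189.5

Apply the shoelace formula: 2A = Σ (x_i·y_{i+1} − x_{i+1}·y_i), indices taken mod 4.
Cross-terms: -88, -78, -96, -117  ⇒  Σ = -379
Signed area = Σ/2 = -189.5 (negative ⇒ clockwise traversal).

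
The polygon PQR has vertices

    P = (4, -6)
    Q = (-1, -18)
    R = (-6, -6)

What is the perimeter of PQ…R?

|PQ| = √((-5)² + (-12)²) = √169 = 13
|QR| = √((-5)² + (12)²) = √169 = 13
|RP| = √((10)² + (0)²) = √100 = 10
Perimeter = 13 + 13 + 10 = 36.

36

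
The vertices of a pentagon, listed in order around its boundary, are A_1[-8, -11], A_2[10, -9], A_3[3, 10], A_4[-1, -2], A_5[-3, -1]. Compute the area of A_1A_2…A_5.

166.5

Cross-terms: 182, 127, 4, -5, 25  ⇒  Σ = 333
Area = |Σ|/2 = 166.5.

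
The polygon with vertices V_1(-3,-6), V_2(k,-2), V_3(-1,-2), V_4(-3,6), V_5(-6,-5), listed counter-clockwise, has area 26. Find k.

Write out the shoelace sum; only the two edges meeting at V_2 involve k:
2·Area = [((-3)·(-2) − k·(-6)) + (k·(-2) − (-1)·(-2))] + 60
       = 4·k + 64 = 52
⇒ k = -3.

-3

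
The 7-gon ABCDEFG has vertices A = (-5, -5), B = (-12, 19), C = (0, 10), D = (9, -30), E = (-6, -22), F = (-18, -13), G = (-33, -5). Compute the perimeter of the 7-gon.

158

|AB| = √((-7)² + (24)²) = √625 = 25
|BC| = √((12)² + (-9)²) = √225 = 15
|CD| = √((9)² + (-40)²) = √1681 = 41
|DE| = √((-15)² + (8)²) = √289 = 17
|EF| = √((-12)² + (9)²) = √225 = 15
|FG| = √((-15)² + (8)²) = √289 = 17
|GA| = √((28)² + (0)²) = √784 = 28
Perimeter = 25 + 15 + 41 + 17 + 15 + 17 + 28 = 158.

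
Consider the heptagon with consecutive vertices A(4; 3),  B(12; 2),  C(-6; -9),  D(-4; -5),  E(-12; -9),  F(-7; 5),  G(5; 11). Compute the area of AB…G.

A→B: (4)(2) − (12)(3) = -28
B→C: (12)(-9) − (-6)(2) = -96
C→D: (-6)(-5) − (-4)(-9) = -6
D→E: (-4)(-9) − (-12)(-5) = -24
E→F: (-12)(5) − (-7)(-9) = -123
F→G: (-7)(11) − (5)(5) = -102
G→A: (5)(3) − (4)(11) = -29
Σ = -408
Area = |Σ|/2 = 204.

204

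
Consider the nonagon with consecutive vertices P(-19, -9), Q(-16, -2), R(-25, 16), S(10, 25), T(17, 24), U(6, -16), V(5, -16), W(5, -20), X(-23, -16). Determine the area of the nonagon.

1235.5

Σ = (-106) + (-306) + (-785) + (-185) + (-416) + (-16) + (-20) + (-540) + (-97) = -2471
Area = |Σ|/2 = 1235.5.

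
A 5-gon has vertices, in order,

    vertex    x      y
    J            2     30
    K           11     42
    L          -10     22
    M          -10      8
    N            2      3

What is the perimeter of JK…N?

|JK| = √((9)² + (12)²) = √225 = 15
|KL| = √((-21)² + (-20)²) = √841 = 29
|LM| = √((0)² + (-14)²) = √196 = 14
|MN| = √((12)² + (-5)²) = √169 = 13
|NJ| = √((0)² + (27)²) = √729 = 27
Perimeter = 15 + 29 + 14 + 13 + 27 = 98.

98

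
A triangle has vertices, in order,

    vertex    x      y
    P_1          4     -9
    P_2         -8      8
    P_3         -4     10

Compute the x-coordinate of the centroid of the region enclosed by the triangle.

-8/3

Apply Gauss's area formula. First the cross-terms c_i = x_i·y_{i+1} − x_{i+1}·y_i:
  -40, -48, -4  ⇒  2A = -92, A = -46.
Then Σ (x_i + x_{i+1})·c_i = 736, so x̄ = 736 / (6·(-46)) = -8/3.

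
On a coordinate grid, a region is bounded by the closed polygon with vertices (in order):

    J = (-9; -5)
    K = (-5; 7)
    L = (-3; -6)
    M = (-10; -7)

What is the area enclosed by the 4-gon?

Apply the shoelace (surveyor's) formula: 2A = Σ (x_i·y_{i+1} − x_{i+1}·y_i), indices taken mod 4.
Σ = (-88) + (51) + (-39) + (-13) = -89
Area = |Σ|/2 = 44.5.

44.5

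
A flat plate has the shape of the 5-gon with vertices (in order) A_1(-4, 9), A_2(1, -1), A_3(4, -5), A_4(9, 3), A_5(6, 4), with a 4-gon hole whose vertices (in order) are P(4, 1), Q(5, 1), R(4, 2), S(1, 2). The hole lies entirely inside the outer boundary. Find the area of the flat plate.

67.5

Outer boundary:
Apply Gauss's area formula: 2A = Σ (x_i·y_{i+1} − x_{i+1}·y_i), indices taken mod 5.
Cross-terms: -5, -1, 57, 18, 70  ⇒  Σ = 139
Area = |Σ|/2 = 69.5.
Hole:
Apply the surveyor's formula: 2A = Σ (x_i·y_{i+1} − x_{i+1}·y_i), indices taken mod 4.
P→Q: (4)(1) − (5)(1) = -1
Q→R: (5)(2) − (4)(1) = 6
R→S: (4)(2) − (1)(2) = 6
S→P: (1)(1) − (4)(2) = -7
Σ = 4
Area = |Σ|/2 = 2.
Net area = 69.5 − 2 = 67.5.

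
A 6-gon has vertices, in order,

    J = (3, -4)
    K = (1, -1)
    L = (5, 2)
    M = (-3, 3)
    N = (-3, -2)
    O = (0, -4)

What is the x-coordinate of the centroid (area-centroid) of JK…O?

-1/102

Apply the surveyor's formula. First the cross-terms c_i = x_i·y_{i+1} − x_{i+1}·y_i:
  1, 7, 21, 15, 12, 12  ⇒  2A = 68, A = 34.
Then Σ (x_i + x_{i+1})·c_i = -2, so x̄ = -2 / (6·34) = -1/102.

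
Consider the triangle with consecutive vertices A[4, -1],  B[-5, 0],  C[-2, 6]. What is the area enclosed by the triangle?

28.5

Apply the surveyor's formula: 2A = Σ (x_i·y_{i+1} − x_{i+1}·y_i), indices taken mod 3.
Σ = (-5) + (-30) + (-22) = -57
Area = |Σ|/2 = 28.5.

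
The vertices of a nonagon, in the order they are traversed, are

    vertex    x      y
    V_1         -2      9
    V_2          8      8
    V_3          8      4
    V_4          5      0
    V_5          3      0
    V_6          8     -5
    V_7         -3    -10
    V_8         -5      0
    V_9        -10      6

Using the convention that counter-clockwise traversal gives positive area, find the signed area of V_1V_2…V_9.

-204

Apply the shoelace formula: 2A = Σ (x_i·y_{i+1} − x_{i+1}·y_i), indices taken mod 9.
Σ = (-88) + (-32) + (-20) + (0) + (-15) + (-95) + (-50) + (-30) + (-78) = -408
Signed area = Σ/2 = -204 (negative ⇒ clockwise traversal).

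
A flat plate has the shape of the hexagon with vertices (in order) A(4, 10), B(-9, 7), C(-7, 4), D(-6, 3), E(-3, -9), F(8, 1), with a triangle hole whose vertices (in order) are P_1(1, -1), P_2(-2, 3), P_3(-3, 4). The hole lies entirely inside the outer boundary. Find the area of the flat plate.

170.5

Outer boundary:
A→B: (4)(7) − (-9)(10) = 118
B→C: (-9)(4) − (-7)(7) = 13
C→D: (-7)(3) − (-6)(4) = 3
D→E: (-6)(-9) − (-3)(3) = 63
E→F: (-3)(1) − (8)(-9) = 69
F→A: (8)(10) − (4)(1) = 76
Σ = 342
Area = |Σ|/2 = 171.
Hole:
Apply Gauss's area formula: 2A = Σ (x_i·y_{i+1} − x_{i+1}·y_i), indices taken mod 3.
Σ = (1) + (1) + (-1) = 1
Area = |Σ|/2 = 0.5.
Net area = 171 − 0.5 = 170.5.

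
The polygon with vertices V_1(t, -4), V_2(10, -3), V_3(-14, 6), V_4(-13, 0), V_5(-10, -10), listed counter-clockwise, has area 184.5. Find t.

The doubled signed area Σ (x_i y_{i+1} − x_{i+1} y_i) is linear in t.
With t=0 it equals 306; the coefficient of t is 7 (from the two edges through V_1).
So 7·t + 306 = 2·184.5 = 369 ⇒ t = 9.

9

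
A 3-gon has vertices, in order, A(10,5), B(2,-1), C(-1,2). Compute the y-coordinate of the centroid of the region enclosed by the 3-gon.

2

Apply the shoelace (surveyor's) formula. First the cross-terms c_i = x_i·y_{i+1} − x_{i+1}·y_i:
  -20, 3, -25  ⇒  2A = -42, A = -21.
Then Σ (y_i + y_{i+1})·c_i = -252, so ȳ = -252 / (6·(-21)) = 2.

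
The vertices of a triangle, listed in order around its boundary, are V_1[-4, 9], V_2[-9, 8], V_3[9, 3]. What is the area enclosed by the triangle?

Apply the surveyor's formula: 2A = Σ (x_i·y_{i+1} − x_{i+1}·y_i), indices taken mod 3.
V_1→V_2: (-4)(8) − (-9)(9) = 49
V_2→V_3: (-9)(3) − (9)(8) = -99
V_3→V_1: (9)(9) − (-4)(3) = 93
Σ = 43
Area = |Σ|/2 = 21.5.

21.5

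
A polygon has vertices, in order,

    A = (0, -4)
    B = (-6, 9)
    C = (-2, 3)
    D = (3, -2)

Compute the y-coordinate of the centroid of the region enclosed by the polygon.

53/123

Apply the surveyor's formula. First the cross-terms c_i = x_i·y_{i+1} − x_{i+1}·y_i:
  -24, 0, -5, -12  ⇒  2A = -41, A = -20.5.
Then Σ (y_i + y_{i+1})·c_i = -53, so ȳ = -53 / (6·(-20.5)) = 53/123.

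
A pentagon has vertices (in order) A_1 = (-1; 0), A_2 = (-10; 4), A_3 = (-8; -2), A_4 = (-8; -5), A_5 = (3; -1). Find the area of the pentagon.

47

Apply the surveyor's formula: 2A = Σ (x_i·y_{i+1} − x_{i+1}·y_i), indices taken mod 5.
A_1→A_2: (-1)(4) − (-10)(0) = -4
A_2→A_3: (-10)(-2) − (-8)(4) = 52
A_3→A_4: (-8)(-5) − (-8)(-2) = 24
A_4→A_5: (-8)(-1) − (3)(-5) = 23
A_5→A_1: (3)(0) − (-1)(-1) = -1
Σ = 94
Area = |Σ|/2 = 47.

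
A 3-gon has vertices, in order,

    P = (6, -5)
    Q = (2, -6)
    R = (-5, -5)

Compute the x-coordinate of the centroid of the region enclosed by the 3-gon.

Apply the shoelace (surveyor's) formula. First the cross-terms c_i = x_i·y_{i+1} − x_{i+1}·y_i:
  -26, -40, 55  ⇒  2A = -11, A = -5.5.
Then Σ (x_i + x_{i+1})·c_i = -33, so x̄ = -33 / (6·(-5.5)) = 1.

1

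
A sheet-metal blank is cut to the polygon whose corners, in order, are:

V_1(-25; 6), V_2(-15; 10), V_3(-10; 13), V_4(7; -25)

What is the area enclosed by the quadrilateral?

Apply the surveyor's formula: 2A = Σ (x_i·y_{i+1} − x_{i+1}·y_i), indices taken mod 4.
Σ = (-160) + (-95) + (159) + (-583) = -679
Area = |Σ|/2 = 339.5.

339.5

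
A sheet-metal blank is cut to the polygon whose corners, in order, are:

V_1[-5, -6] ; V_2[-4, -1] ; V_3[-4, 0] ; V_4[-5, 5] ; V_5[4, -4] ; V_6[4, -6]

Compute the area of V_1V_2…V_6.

52.5

Apply the surveyor's formula: 2A = Σ (x_i·y_{i+1} − x_{i+1}·y_i), indices taken mod 6.
V_1→V_2: (-5)(-1) − (-4)(-6) = -19
V_2→V_3: (-4)(0) − (-4)(-1) = -4
V_3→V_4: (-4)(5) − (-5)(0) = -20
V_4→V_5: (-5)(-4) − (4)(5) = 0
V_5→V_6: (4)(-6) − (4)(-4) = -8
V_6→V_1: (4)(-6) − (-5)(-6) = -54
Σ = -105
Area = |Σ|/2 = 52.5.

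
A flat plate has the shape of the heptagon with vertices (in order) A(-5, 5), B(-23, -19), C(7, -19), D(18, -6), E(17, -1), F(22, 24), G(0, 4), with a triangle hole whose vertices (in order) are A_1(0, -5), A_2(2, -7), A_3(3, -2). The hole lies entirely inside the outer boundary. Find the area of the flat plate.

845

Outer boundary:
Apply the shoelace (surveyor's) formula: 2A = Σ (x_i·y_{i+1} − x_{i+1}·y_i), indices taken mod 7.
Cross-terms: 210, 570, 300, 84, 430, 88, 20  ⇒  Σ = 1702
Area = |Σ|/2 = 851.
Hole:
Apply the shoelace (surveyor's) formula: 2A = Σ (x_i·y_{i+1} − x_{i+1}·y_i), indices taken mod 3.
Cross-terms: 10, 17, -15  ⇒  Σ = 12
Area = |Σ|/2 = 6.
Net area = 851 − 6 = 845.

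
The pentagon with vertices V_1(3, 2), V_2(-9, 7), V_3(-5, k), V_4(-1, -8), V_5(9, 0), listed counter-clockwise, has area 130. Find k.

Write out the shoelace sum; only the two edges meeting at V_3 involve k:
2·Area = [((-9)·k − (-5)·7) + ((-5)·(-8) − (-1)·k)] + 129
       = -8·k + 204 = 260
⇒ k = -7.

-7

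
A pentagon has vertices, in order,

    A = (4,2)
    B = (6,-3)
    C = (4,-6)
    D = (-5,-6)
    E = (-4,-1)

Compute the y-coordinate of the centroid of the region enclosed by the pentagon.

Apply the surveyor's formula. First the cross-terms c_i = x_i·y_{i+1} − x_{i+1}·y_i:
  -24, -24, -54, -19, -4  ⇒  2A = -125, A = -62.5.
Then Σ (y_i + y_{i+1})·c_i = 1017, so ȳ = 1017 / (6·(-62.5)) = -2.712.

-2.712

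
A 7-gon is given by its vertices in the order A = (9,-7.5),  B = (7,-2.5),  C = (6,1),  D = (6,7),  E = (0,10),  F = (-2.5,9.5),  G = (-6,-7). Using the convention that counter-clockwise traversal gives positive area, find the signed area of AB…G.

Σ = (30) + (22) + (36) + (60) + (25) + (74.5) + (108) = 355.5
Signed area = Σ/2 = 177.75 (positive ⇒ counter-clockwise traversal).

177.75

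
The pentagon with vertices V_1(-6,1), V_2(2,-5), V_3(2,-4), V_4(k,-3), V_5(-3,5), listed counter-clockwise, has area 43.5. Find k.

5

The doubled signed area Σ (x_i y_{i+1} − x_{i+1} y_i) is linear in k.
With k=0 it equals 42; the coefficient of k is 9 (from the two edges through V_4).
So 9·k + 42 = 2·43.5 = 87 ⇒ k = 5.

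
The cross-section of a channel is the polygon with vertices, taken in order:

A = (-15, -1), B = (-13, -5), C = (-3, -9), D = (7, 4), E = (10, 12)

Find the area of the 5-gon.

Apply the shoelace (surveyor's) formula: 2A = Σ (x_i·y_{i+1} − x_{i+1}·y_i), indices taken mod 5.
Σ = (62) + (102) + (51) + (44) + (170) = 429
Area = |Σ|/2 = 214.5.

214.5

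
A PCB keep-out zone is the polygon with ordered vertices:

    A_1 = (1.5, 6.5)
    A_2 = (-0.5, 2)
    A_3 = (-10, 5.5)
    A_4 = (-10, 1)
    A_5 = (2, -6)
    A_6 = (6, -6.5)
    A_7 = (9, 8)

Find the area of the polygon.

Apply the shoelace formula: 2A = Σ (x_i·y_{i+1} − x_{i+1}·y_i), indices taken mod 7.
Σ = (6.25) + (17.25) + (45) + (58) + (23) + (106.5) + (46.5) = 302.5
Area = |Σ|/2 = 151.25.

151.25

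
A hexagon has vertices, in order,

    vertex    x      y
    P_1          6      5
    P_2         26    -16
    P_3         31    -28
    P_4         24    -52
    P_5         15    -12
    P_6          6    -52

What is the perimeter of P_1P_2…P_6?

|P_1P_2| = √((20)² + (-21)²) = √841 = 29
|P_2P_3| = √((5)² + (-12)²) = √169 = 13
|P_3P_4| = √((-7)² + (-24)²) = √625 = 25
|P_4P_5| = √((-9)² + (40)²) = √1681 = 41
|P_5P_6| = √((-9)² + (-40)²) = √1681 = 41
|P_6P_1| = √((0)² + (57)²) = √3249 = 57
Perimeter = 29 + 13 + 25 + 41 + 41 + 57 = 206.

206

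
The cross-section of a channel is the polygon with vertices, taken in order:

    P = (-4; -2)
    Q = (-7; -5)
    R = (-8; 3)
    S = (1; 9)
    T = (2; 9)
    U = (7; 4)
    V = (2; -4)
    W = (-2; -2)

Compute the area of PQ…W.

123

Cross-terms: 6, -61, -75, -9, -55, -36, -12, -4  ⇒  Σ = -246
Area = |Σ|/2 = 123.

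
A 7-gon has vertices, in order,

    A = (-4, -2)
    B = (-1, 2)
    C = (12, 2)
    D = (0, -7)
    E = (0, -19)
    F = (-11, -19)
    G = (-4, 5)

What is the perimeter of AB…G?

88

|AB| = √((3)² + (4)²) = √25 = 5
|BC| = √((13)² + (0)²) = √169 = 13
|CD| = √((-12)² + (-9)²) = √225 = 15
|DE| = √((0)² + (-12)²) = √144 = 12
|EF| = √((-11)² + (0)²) = √121 = 11
|FG| = √((7)² + (24)²) = √625 = 25
|GA| = √((0)² + (-7)²) = √49 = 7
Perimeter = 5 + 13 + 15 + 12 + 11 + 25 + 7 = 88.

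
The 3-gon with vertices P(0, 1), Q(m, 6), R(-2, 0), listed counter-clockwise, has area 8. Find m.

The doubled signed area Σ (x_i y_{i+1} − x_{i+1} y_i) is linear in m.
With m=0 it equals 10; the coefficient of m is -1 (from the two edges through Q).
So -1·m + 10 = 2·8 = 16 ⇒ m = -6.

-6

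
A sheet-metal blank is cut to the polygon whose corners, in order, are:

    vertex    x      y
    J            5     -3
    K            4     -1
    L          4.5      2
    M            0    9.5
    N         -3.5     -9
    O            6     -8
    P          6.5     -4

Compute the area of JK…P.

103

Apply the shoelace formula: 2A = Σ (x_i·y_{i+1} − x_{i+1}·y_i), indices taken mod 7.
J→K: (5)(-1) − (4)(-3) = 7
K→L: (4)(2) − (4.5)(-1) = 12.5
L→M: (4.5)(9.5) − (0)(2) = 42.75
M→N: (0)(-9) − (-3.5)(9.5) = 33.25
N→O: (-3.5)(-8) − (6)(-9) = 82
O→P: (6)(-4) − (6.5)(-8) = 28
P→J: (6.5)(-3) − (5)(-4) = 0.5
Σ = 206
Area = |Σ|/2 = 103.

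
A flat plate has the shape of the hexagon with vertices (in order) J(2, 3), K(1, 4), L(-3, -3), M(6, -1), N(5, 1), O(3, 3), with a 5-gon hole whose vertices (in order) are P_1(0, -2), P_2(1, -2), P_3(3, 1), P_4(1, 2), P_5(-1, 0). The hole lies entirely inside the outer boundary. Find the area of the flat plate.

Outer boundary:
Apply the shoelace (surveyor's) formula: 2A = Σ (x_i·y_{i+1} − x_{i+1}·y_i), indices taken mod 6.
J→K: (2)(4) − (1)(3) = 5
K→L: (1)(-3) − (-3)(4) = 9
L→M: (-3)(-1) − (6)(-3) = 21
M→N: (6)(1) − (5)(-1) = 11
N→O: (5)(3) − (3)(1) = 12
O→J: (3)(3) − (2)(3) = 3
Σ = 61
Area = |Σ|/2 = 30.5.
Hole:
P_1→P_2: (0)(-2) − (1)(-2) = 2
P_2→P_3: (1)(1) − (3)(-2) = 7
P_3→P_4: (3)(2) − (1)(1) = 5
P_4→P_5: (1)(0) − (-1)(2) = 2
P_5→P_1: (-1)(-2) − (0)(0) = 2
Σ = 18
Area = |Σ|/2 = 9.
Net area = 30.5 − 9 = 21.5.

21.5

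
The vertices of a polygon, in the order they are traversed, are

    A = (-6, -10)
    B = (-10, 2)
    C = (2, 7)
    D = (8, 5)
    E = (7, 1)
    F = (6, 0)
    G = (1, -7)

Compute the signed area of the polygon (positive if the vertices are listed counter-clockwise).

Apply the shoelace formula: 2A = Σ (x_i·y_{i+1} − x_{i+1}·y_i), indices taken mod 7.
A→B: (-6)(2) − (-10)(-10) = -112
B→C: (-10)(7) − (2)(2) = -74
C→D: (2)(5) − (8)(7) = -46
D→E: (8)(1) − (7)(5) = -27
E→F: (7)(0) − (6)(1) = -6
F→G: (6)(-7) − (1)(0) = -42
G→A: (1)(-10) − (-6)(-7) = -52
Σ = -359
Signed area = Σ/2 = -179.5 (negative ⇒ clockwise traversal).

-179.5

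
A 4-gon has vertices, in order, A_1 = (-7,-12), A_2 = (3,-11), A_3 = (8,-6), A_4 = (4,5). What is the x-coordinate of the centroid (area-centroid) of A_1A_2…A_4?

125/78

Apply the surveyor's formula. First the cross-terms c_i = x_i·y_{i+1} − x_{i+1}·y_i:
  113, 70, 64, -13  ⇒  2A = 234, A = 117.
Then Σ (x_i + x_{i+1})·c_i = 1125, so x̄ = 1125 / (6·117) = 125/78.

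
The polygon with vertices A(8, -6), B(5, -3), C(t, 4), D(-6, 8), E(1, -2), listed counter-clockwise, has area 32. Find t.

The doubled signed area Σ (x_i y_{i+1} − x_{i+1} y_i) is linear in t.
With t=0 it equals 64; the coefficient of t is 11 (from the two edges through C).
So 11·t + 64 = 2·32 = 64 ⇒ t = 0.

0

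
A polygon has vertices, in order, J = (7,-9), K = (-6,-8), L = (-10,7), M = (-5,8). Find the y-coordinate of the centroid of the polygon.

-83/54

Apply the shoelace formula. First the cross-terms c_i = x_i·y_{i+1} − x_{i+1}·y_i:
  -110, -122, -45, -11  ⇒  2A = -288, A = -144.
Then Σ (y_i + y_{i+1})·c_i = 1328, so ȳ = 1328 / (6·(-144)) = -83/54.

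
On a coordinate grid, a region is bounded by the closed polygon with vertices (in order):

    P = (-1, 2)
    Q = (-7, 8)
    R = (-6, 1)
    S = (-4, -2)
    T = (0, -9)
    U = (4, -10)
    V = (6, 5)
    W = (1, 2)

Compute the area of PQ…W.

113

Apply the shoelace formula: 2A = Σ (x_i·y_{i+1} − x_{i+1}·y_i), indices taken mod 8.
Σ = (6) + (41) + (16) + (36) + (36) + (80) + (7) + (4) = 226
Area = |Σ|/2 = 113.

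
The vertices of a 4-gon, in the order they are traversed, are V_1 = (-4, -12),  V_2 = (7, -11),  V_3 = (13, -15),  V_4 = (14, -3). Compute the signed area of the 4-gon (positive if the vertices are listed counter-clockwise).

Apply the surveyor's formula: 2A = Σ (x_i·y_{i+1} − x_{i+1}·y_i), indices taken mod 4.
Cross-terms: 128, 38, 171, -180  ⇒  Σ = 157
Signed area = Σ/2 = 78.5 (positive ⇒ counter-clockwise traversal).

78.5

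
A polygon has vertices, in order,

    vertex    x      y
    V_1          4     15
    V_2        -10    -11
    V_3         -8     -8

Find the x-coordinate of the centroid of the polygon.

Apply Gauss's area formula. First the cross-terms c_i = x_i·y_{i+1} − x_{i+1}·y_i:
  106, -8, -88  ⇒  2A = 10, A = 5.
Then Σ (x_i + x_{i+1})·c_i = -140, so x̄ = -140 / (6·5) = -14/3.

-14/3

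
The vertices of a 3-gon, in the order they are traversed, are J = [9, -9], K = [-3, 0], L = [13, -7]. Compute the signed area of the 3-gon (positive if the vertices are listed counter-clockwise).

-30

Σ = (-27) + (21) + (-54) = -60
Signed area = Σ/2 = -30 (negative ⇒ clockwise traversal).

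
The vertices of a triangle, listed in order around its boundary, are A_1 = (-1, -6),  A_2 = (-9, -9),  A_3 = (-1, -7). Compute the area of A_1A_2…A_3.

4

Apply the shoelace formula: 2A = Σ (x_i·y_{i+1} − x_{i+1}·y_i), indices taken mod 3.
A_1→A_2: (-1)(-9) − (-9)(-6) = -45
A_2→A_3: (-9)(-7) − (-1)(-9) = 54
A_3→A_1: (-1)(-6) − (-1)(-7) = -1
Σ = 8
Area = |Σ|/2 = 4.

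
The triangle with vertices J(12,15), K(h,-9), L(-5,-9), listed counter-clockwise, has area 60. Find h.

Write out the shoelace sum; only the two edges meeting at K involve h:
2·Area = [(12·(-9) − h·15) + (h·(-9) − (-5)·(-9))] + 33
       = -24·h + -120 = 120
⇒ h = -10.

-10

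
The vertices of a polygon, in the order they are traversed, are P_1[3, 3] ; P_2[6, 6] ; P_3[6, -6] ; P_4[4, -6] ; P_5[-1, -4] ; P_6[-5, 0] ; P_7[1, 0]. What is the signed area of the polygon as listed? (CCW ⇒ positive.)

Apply the shoelace (surveyor's) formula: 2A = Σ (x_i·y_{i+1} − x_{i+1}·y_i), indices taken mod 7.
Σ = (0) + (-72) + (-12) + (-22) + (-20) + (0) + (3) = -123
Signed area = Σ/2 = -61.5 (negative ⇒ clockwise traversal).

-61.5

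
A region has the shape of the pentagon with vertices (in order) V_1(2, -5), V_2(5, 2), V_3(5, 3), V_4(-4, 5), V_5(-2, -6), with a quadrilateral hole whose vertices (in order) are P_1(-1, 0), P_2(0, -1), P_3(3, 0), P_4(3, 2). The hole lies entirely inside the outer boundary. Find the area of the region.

57.5

Outer boundary:
Apply the shoelace formula: 2A = Σ (x_i·y_{i+1} − x_{i+1}·y_i), indices taken mod 5.
V_1→V_2: (2)(2) − (5)(-5) = 29
V_2→V_3: (5)(3) − (5)(2) = 5
V_3→V_4: (5)(5) − (-4)(3) = 37
V_4→V_5: (-4)(-6) − (-2)(5) = 34
V_5→V_1: (-2)(-5) − (2)(-6) = 22
Σ = 127
Area = |Σ|/2 = 63.5.
Hole:
Cross-terms: 1, 3, 6, 2  ⇒  Σ = 12
Area = |Σ|/2 = 6.
Net area = 63.5 − 6 = 57.5.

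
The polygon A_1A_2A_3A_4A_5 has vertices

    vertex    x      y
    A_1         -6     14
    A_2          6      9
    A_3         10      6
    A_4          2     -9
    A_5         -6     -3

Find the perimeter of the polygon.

62

|A_1A_2| = √((12)² + (-5)²) = √169 = 13
|A_2A_3| = √((4)² + (-3)²) = √25 = 5
|A_3A_4| = √((-8)² + (-15)²) = √289 = 17
|A_4A_5| = √((-8)² + (6)²) = √100 = 10
|A_5A_1| = √((0)² + (17)²) = √289 = 17
Perimeter = 13 + 5 + 17 + 10 + 17 = 62.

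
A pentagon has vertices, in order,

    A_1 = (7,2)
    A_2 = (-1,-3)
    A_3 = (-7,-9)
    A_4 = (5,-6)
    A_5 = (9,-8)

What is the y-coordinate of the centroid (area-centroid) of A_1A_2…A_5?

Apply Gauss's area formula. First the cross-terms c_i = x_i·y_{i+1} − x_{i+1}·y_i:
  -19, -12, 87, 14, 74  ⇒  2A = 144, A = 72.
Then Σ (y_i + y_{i+1})·c_i = -1782, so ȳ = -1782 / (6·72) = -4.125.

-4.125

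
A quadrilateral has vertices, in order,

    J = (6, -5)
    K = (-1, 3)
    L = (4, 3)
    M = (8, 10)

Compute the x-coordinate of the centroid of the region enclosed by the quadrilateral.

Apply the surveyor's formula. First the cross-terms c_i = x_i·y_{i+1} − x_{i+1}·y_i:
  13, -15, 16, -100  ⇒  2A = -86, A = -43.
Then Σ (x_i + x_{i+1})·c_i = -1188, so x̄ = -1188 / (6·(-43)) = 198/43.

198/43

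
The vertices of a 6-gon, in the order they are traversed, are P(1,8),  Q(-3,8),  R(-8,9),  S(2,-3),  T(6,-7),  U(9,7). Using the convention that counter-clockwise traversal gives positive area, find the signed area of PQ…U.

124.5

Σ = (32) + (37) + (6) + (4) + (105) + (65) = 249
Signed area = Σ/2 = 124.5 (positive ⇒ counter-clockwise traversal).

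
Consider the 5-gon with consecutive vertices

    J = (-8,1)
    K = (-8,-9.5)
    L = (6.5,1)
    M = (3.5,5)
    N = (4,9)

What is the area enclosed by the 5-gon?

Apply the surveyor's formula: 2A = Σ (x_i·y_{i+1} − x_{i+1}·y_i), indices taken mod 5.
J→K: (-8)(-9.5) − (-8)(1) = 84
K→L: (-8)(1) − (6.5)(-9.5) = 53.75
L→M: (6.5)(5) − (3.5)(1) = 29
M→N: (3.5)(9) − (4)(5) = 11.5
N→J: (4)(1) − (-8)(9) = 76
Σ = 254.25
Area = |Σ|/2 = 127.125.

127.125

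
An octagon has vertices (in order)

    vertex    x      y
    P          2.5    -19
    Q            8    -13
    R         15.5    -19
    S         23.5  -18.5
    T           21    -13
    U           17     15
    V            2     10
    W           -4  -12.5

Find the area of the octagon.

Cross-terms: 119.5, 49.5, 159.75, 83, 536, 140, 15, 107.25  ⇒  Σ = 1210
Area = |Σ|/2 = 605.

605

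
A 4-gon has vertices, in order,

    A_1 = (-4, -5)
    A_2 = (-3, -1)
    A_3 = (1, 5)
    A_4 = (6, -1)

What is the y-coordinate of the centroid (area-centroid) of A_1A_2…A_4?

-1/3

Apply Gauss's area formula. First the cross-terms c_i = x_i·y_{i+1} − x_{i+1}·y_i:
  -11, -14, -31, -34  ⇒  2A = -90, A = -45.
Then Σ (y_i + y_{i+1})·c_i = 90, so ȳ = 90 / (6·(-45)) = -1/3.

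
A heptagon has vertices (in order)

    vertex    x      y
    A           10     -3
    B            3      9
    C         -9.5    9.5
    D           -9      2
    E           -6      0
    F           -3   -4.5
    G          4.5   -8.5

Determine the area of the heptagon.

Apply Gauss's area formula: 2A = Σ (x_i·y_{i+1} − x_{i+1}·y_i), indices taken mod 7.
A→B: (10)(9) − (3)(-3) = 99
B→C: (3)(9.5) − (-9.5)(9) = 114
C→D: (-9.5)(2) − (-9)(9.5) = 66.5
D→E: (-9)(0) − (-6)(2) = 12
E→F: (-6)(-4.5) − (-3)(0) = 27
F→G: (-3)(-8.5) − (4.5)(-4.5) = 45.75
G→A: (4.5)(-3) − (10)(-8.5) = 71.5
Σ = 435.75
Area = |Σ|/2 = 217.875.

217.875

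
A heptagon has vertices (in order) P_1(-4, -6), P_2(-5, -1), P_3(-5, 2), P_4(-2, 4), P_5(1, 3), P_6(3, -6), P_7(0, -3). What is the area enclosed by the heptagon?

51.5

Σ = (-26) + (-15) + (-16) + (-10) + (-15) + (-9) + (-12) = -103
Area = |Σ|/2 = 51.5.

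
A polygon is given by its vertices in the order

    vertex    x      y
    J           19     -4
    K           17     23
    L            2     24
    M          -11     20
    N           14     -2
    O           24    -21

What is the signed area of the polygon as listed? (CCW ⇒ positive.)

485

Apply the shoelace (surveyor's) formula: 2A = Σ (x_i·y_{i+1} − x_{i+1}·y_i), indices taken mod 6.
Σ = (505) + (362) + (304) + (-258) + (-246) + (303) = 970
Signed area = Σ/2 = 485 (positive ⇒ counter-clockwise traversal).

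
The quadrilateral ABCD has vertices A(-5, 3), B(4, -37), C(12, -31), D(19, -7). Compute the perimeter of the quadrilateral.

|AB| = √((9)² + (-40)²) = √1681 = 41
|BC| = √((8)² + (6)²) = √100 = 10
|CD| = √((7)² + (24)²) = √625 = 25
|DA| = √((-24)² + (10)²) = √676 = 26
Perimeter = 41 + 10 + 25 + 26 = 102.

102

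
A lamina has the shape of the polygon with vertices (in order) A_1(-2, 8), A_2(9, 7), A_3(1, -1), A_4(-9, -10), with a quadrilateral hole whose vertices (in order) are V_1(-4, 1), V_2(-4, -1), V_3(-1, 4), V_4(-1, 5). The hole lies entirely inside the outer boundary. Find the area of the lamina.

Outer boundary:
Σ = (-86) + (-16) + (-19) + (-92) = -213
Area = |Σ|/2 = 106.5.
Hole:
Apply the shoelace (surveyor's) formula: 2A = Σ (x_i·y_{i+1} − x_{i+1}·y_i), indices taken mod 4.
Σ = (8) + (-17) + (-1) + (19) = 9
Area = |Σ|/2 = 4.5.
Net area = 106.5 − 4.5 = 102.

102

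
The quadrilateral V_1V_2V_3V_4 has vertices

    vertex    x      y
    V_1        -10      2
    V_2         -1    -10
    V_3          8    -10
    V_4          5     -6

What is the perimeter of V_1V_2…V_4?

|V_1V_2| = √((9)² + (-12)²) = √225 = 15
|V_2V_3| = √((9)² + (0)²) = √81 = 9
|V_3V_4| = √((-3)² + (4)²) = √25 = 5
|V_4V_1| = √((-15)² + (8)²) = √289 = 17
Perimeter = 15 + 9 + 5 + 17 = 46.

46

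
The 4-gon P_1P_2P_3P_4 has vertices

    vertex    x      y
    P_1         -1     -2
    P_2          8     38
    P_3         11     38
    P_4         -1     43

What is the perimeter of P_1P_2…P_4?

|P_1P_2| = √((9)² + (40)²) = √1681 = 41
|P_2P_3| = √((3)² + (0)²) = √9 = 3
|P_3P_4| = √((-12)² + (5)²) = √169 = 13
|P_4P_1| = √((0)² + (-45)²) = √2025 = 45
Perimeter = 41 + 3 + 13 + 45 = 102.

102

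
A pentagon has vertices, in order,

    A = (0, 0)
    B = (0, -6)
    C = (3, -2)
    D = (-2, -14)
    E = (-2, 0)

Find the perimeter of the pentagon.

40

|AB| = √((0)² + (-6)²) = √36 = 6
|BC| = √((3)² + (4)²) = √25 = 5
|CD| = √((-5)² + (-12)²) = √169 = 13
|DE| = √((0)² + (14)²) = √196 = 14
|EA| = √((2)² + (0)²) = √4 = 2
Perimeter = 6 + 5 + 13 + 14 + 2 = 40.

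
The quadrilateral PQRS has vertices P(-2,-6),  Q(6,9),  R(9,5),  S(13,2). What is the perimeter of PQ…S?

44

|PQ| = √((8)² + (15)²) = √289 = 17
|QR| = √((3)² + (-4)²) = √25 = 5
|RS| = √((4)² + (-3)²) = √25 = 5
|SP| = √((-15)² + (-8)²) = √289 = 17
Perimeter = 17 + 5 + 5 + 17 = 44.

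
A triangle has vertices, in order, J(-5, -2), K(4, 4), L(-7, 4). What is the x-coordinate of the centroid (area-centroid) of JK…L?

Apply the surveyor's formula. First the cross-terms c_i = x_i·y_{i+1} − x_{i+1}·y_i:
  -12, 44, 34  ⇒  2A = 66, A = 33.
Then Σ (x_i + x_{i+1})·c_i = -528, so x̄ = -528 / (6·33) = -8/3.

-8/3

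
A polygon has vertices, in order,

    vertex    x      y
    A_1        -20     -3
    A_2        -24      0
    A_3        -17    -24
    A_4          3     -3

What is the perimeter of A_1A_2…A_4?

|A_1A_2| = √((-4)² + (3)²) = √25 = 5
|A_2A_3| = √((7)² + (-24)²) = √625 = 25
|A_3A_4| = √((20)² + (21)²) = √841 = 29
|A_4A_1| = √((-23)² + (0)²) = √529 = 23
Perimeter = 5 + 25 + 29 + 23 = 82.

82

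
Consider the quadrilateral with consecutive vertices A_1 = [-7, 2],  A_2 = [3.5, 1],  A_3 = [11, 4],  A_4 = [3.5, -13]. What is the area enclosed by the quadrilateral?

126

Σ = (-14) + (3) + (-157) + (-84) = -252
Area = |Σ|/2 = 126.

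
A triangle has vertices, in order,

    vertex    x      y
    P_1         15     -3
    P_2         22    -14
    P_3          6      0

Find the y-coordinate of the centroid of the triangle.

-17/3

Apply Gauss's area formula. First the cross-terms c_i = x_i·y_{i+1} − x_{i+1}·y_i:
  -144, 84, -18  ⇒  2A = -78, A = -39.
Then Σ (y_i + y_{i+1})·c_i = 1326, so ȳ = 1326 / (6·(-39)) = -17/3.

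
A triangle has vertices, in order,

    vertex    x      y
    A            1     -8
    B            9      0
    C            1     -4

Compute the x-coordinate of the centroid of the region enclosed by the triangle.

11/3

Apply Gauss's area formula. First the cross-terms c_i = x_i·y_{i+1} − x_{i+1}·y_i:
  72, -36, -4  ⇒  2A = 32, A = 16.
Then Σ (x_i + x_{i+1})·c_i = 352, so x̄ = 352 / (6·16) = 11/3.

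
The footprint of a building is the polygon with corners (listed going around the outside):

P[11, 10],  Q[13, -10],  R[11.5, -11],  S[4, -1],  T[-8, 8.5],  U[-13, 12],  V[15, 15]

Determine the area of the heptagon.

292.5

Cross-terms: -240, -28, 32.5, 26, 14.5, -375, -15  ⇒  Σ = -585
Area = |Σ|/2 = 292.5.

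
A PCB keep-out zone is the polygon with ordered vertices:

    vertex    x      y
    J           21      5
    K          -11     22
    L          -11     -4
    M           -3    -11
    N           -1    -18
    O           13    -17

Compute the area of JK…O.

Apply Gauss's area formula: 2A = Σ (x_i·y_{i+1} − x_{i+1}·y_i), indices taken mod 6.
J→K: (21)(22) − (-11)(5) = 517
K→L: (-11)(-4) − (-11)(22) = 286
L→M: (-11)(-11) − (-3)(-4) = 109
M→N: (-3)(-18) − (-1)(-11) = 43
N→O: (-1)(-17) − (13)(-18) = 251
O→J: (13)(5) − (21)(-17) = 422
Σ = 1628
Area = |Σ|/2 = 814.

814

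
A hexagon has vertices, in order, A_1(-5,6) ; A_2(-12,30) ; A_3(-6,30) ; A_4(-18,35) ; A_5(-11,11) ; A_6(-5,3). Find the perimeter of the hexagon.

82

|A_1A_2| = √((-7)² + (24)²) = √625 = 25
|A_2A_3| = √((6)² + (0)²) = √36 = 6
|A_3A_4| = √((-12)² + (5)²) = √169 = 13
|A_4A_5| = √((7)² + (-24)²) = √625 = 25
|A_5A_6| = √((6)² + (-8)²) = √100 = 10
|A_6A_1| = √((0)² + (3)²) = √9 = 3
Perimeter = 25 + 6 + 13 + 25 + 10 + 3 = 82.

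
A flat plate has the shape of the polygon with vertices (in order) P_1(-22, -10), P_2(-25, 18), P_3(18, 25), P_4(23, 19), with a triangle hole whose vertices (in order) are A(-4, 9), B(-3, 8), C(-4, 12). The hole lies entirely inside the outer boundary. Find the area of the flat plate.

818.5

Outer boundary:
Σ = (-646) + (-949) + (-233) + (188) = -1640
Area = |Σ|/2 = 820.
Hole:
Apply Gauss's area formula: 2A = Σ (x_i·y_{i+1} − x_{i+1}·y_i), indices taken mod 3.
Σ = (-5) + (-4) + (12) = 3
Area = |Σ|/2 = 1.5.
Net area = 820 − 1.5 = 818.5.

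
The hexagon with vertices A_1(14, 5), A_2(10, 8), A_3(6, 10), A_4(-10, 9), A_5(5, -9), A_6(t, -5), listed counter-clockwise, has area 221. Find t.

6

The doubled signed area Σ (x_i y_{i+1} − x_{i+1} y_i) is linear in t.
With t=0 it equals 358; the coefficient of t is 14 (from the two edges through A_6).
So 14·t + 358 = 2·221 = 442 ⇒ t = 6.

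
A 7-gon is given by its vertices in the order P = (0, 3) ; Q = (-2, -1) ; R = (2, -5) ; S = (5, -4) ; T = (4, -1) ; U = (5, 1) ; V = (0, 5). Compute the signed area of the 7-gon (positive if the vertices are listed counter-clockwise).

40

Σ = (6) + (12) + (17) + (11) + (9) + (25) + (0) = 80
Signed area = Σ/2 = 40 (positive ⇒ counter-clockwise traversal).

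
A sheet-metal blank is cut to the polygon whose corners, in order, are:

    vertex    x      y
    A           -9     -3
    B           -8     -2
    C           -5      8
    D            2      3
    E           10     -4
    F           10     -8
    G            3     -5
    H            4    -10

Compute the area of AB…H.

163.5

Apply the shoelace (surveyor's) formula: 2A = Σ (x_i·y_{i+1} − x_{i+1}·y_i), indices taken mod 8.
Σ = (-6) + (-74) + (-31) + (-38) + (-40) + (-26) + (-10) + (-102) = -327
Area = |Σ|/2 = 163.5.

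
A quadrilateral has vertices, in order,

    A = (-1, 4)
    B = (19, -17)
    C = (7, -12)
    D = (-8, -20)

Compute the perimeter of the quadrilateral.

84

|AB| = √((20)² + (-21)²) = √841 = 29
|BC| = √((-12)² + (5)²) = √169 = 13
|CD| = √((-15)² + (-8)²) = √289 = 17
|DA| = √((7)² + (24)²) = √625 = 25
Perimeter = 29 + 13 + 17 + 25 = 84.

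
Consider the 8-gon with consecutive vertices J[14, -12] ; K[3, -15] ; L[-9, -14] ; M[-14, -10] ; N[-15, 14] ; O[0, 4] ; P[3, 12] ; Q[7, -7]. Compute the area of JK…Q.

483

Apply Gauss's area formula: 2A = Σ (x_i·y_{i+1} − x_{i+1}·y_i), indices taken mod 8.
Σ = (-174) + (-177) + (-106) + (-346) + (-60) + (-12) + (-105) + (14) = -966
Area = |Σ|/2 = 483.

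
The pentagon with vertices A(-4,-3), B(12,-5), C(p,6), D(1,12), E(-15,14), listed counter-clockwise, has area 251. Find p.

5

The doubled signed area Σ (x_i y_{i+1} − x_{i+1} y_i) is linear in p.
With p=0 it equals 417; the coefficient of p is 17 (from the two edges through C).
So 17·p + 417 = 2·251 = 502 ⇒ p = 5.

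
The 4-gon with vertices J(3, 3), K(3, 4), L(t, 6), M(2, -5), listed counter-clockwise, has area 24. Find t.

Write out the shoelace sum; only the two edges meeting at L involve t:
2·Area = [(3·6 − t·4) + (t·(-5) − 2·6)] + 24
       = -9·t + 30 = 48
⇒ t = -2.

-2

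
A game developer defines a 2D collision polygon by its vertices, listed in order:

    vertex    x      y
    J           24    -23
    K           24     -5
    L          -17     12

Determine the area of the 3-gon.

Apply the shoelace formula: 2A = Σ (x_i·y_{i+1} − x_{i+1}·y_i), indices taken mod 3.
Cross-terms: 432, 203, 103  ⇒  Σ = 738
Area = |Σ|/2 = 369.

369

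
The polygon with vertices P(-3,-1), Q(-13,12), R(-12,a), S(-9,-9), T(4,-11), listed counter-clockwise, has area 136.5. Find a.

7

The doubled signed area Σ (x_i y_{i+1} − x_{i+1} y_i) is linear in a.
With a=0 it equals 301; the coefficient of a is -4 (from the two edges through R).
So -4·a + 301 = 2·136.5 = 273 ⇒ a = 7.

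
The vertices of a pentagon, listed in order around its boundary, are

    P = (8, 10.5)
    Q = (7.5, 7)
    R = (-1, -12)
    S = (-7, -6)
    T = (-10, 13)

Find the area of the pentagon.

Apply Gauss's area formula: 2A = Σ (x_i·y_{i+1} − x_{i+1}·y_i), indices taken mod 5.
Cross-terms: -22.75, -83, -78, -151, -209  ⇒  Σ = -543.75
Area = |Σ|/2 = 271.875.

271.875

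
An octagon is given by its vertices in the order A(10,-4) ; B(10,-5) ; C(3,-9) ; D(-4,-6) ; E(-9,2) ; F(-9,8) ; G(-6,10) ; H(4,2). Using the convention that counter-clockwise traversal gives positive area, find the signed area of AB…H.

Apply the shoelace formula: 2A = Σ (x_i·y_{i+1} − x_{i+1}·y_i), indices taken mod 8.
Σ = (-10) + (-75) + (-54) + (-62) + (-54) + (-42) + (-52) + (-36) = -385
Signed area = Σ/2 = -192.5 (negative ⇒ clockwise traversal).

-192.5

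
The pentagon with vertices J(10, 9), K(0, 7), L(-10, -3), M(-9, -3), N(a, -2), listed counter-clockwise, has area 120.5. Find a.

5

The doubled signed area Σ (x_i y_{i+1} − x_{i+1} y_i) is linear in a.
With a=0 it equals 181; the coefficient of a is 12 (from the two edges through N).
So 12·a + 181 = 2·120.5 = 241 ⇒ a = 5.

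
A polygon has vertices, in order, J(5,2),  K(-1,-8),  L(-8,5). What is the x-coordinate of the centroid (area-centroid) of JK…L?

-4/3

Apply the shoelace (surveyor's) formula. First the cross-terms c_i = x_i·y_{i+1} − x_{i+1}·y_i:
  -38, -69, -41  ⇒  2A = -148, A = -74.
Then Σ (x_i + x_{i+1})·c_i = 592, so x̄ = 592 / (6·(-74)) = -4/3.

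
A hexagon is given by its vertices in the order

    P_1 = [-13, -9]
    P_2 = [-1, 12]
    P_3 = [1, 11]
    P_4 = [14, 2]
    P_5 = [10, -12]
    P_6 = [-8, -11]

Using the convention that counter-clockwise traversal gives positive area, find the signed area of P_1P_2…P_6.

-402.5

Apply the shoelace (surveyor's) formula: 2A = Σ (x_i·y_{i+1} − x_{i+1}·y_i), indices taken mod 6.
Σ = (-165) + (-23) + (-152) + (-188) + (-206) + (-71) = -805
Signed area = Σ/2 = -402.5 (negative ⇒ clockwise traversal).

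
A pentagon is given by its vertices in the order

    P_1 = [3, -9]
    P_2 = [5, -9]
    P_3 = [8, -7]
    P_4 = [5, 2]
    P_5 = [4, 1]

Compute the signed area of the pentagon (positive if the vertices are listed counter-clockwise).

32

P_1→P_2: (3)(-9) − (5)(-9) = 18
P_2→P_3: (5)(-7) − (8)(-9) = 37
P_3→P_4: (8)(2) − (5)(-7) = 51
P_4→P_5: (5)(1) − (4)(2) = -3
P_5→P_1: (4)(-9) − (3)(1) = -39
Σ = 64
Signed area = Σ/2 = 32 (positive ⇒ counter-clockwise traversal).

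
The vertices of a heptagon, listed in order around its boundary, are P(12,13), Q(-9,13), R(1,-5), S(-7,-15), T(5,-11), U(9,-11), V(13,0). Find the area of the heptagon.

381.5

Apply the surveyor's formula: 2A = Σ (x_i·y_{i+1} − x_{i+1}·y_i), indices taken mod 7.
P→Q: (12)(13) − (-9)(13) = 273
Q→R: (-9)(-5) − (1)(13) = 32
R→S: (1)(-15) − (-7)(-5) = -50
S→T: (-7)(-11) − (5)(-15) = 152
T→U: (5)(-11) − (9)(-11) = 44
U→V: (9)(0) − (13)(-11) = 143
V→P: (13)(13) − (12)(0) = 169
Σ = 763
Area = |Σ|/2 = 381.5.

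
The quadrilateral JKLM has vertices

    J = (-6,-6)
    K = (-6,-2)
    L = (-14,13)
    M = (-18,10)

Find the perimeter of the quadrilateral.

46

|JK| = √((0)² + (4)²) = √16 = 4
|KL| = √((-8)² + (15)²) = √289 = 17
|LM| = √((-4)² + (-3)²) = √25 = 5
|MJ| = √((12)² + (-16)²) = √400 = 20
Perimeter = 4 + 17 + 5 + 20 = 46.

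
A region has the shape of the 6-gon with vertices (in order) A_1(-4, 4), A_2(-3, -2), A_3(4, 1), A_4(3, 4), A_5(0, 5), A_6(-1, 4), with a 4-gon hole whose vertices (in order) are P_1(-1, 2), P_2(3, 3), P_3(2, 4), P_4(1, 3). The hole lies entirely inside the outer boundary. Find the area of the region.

Outer boundary:
Apply the surveyor's formula: 2A = Σ (x_i·y_{i+1} − x_{i+1}·y_i), indices taken mod 6.
Σ = (20) + (5) + (13) + (15) + (5) + (12) = 70
Area = |Σ|/2 = 35.
Hole:
Cross-terms: -9, 6, 2, 5  ⇒  Σ = 4
Area = |Σ|/2 = 2.
Net area = 35 − 2 = 33.

33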